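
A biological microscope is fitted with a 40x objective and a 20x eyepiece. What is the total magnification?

The overall magnification of a compound microscope is the product of the objective and eyepiece magnifications:
M = M_obj x M_eye = 40 x 20 = 800.

800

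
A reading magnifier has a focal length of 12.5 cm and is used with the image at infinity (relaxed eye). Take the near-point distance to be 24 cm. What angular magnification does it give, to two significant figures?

1.9

M = D/f = 24/12.5 = 1.920.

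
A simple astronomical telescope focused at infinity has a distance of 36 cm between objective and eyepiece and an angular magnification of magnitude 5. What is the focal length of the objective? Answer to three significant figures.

In normal adjustment the tube length equals f_obj + f_eye and |M| = f_obj/f_eye.
So f_obj = 5 f_eye and 5 f_eye + f_eye = 36 cm, giving f_eye = 36/6 = 6.000 cm and f_obj = 30.000 cm.

30.0 cm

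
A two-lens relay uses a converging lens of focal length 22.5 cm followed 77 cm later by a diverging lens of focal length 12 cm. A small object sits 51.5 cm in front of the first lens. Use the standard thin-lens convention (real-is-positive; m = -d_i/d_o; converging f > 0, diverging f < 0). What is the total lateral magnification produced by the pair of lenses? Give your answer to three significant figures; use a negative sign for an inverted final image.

First lens: d_i1 = 1/(1/22.5 - 1/51.5) = 39.957 cm.
m_1 = -(39.957)/51.5 = -0.7759.
Object distance for lens 2: d_o2 = 77 - 39.957 = 37.043 cm.
Second lens: d_i2 = 1/(1/(-12) - 1/(37.043)) = -9.064 cm.
m_2 = -(-9.064)/(37.043) = 0.2447.
The system's lateral magnification is m_1 m_2 = (-0.7759)(0.2447) = -0.1898.

-0.190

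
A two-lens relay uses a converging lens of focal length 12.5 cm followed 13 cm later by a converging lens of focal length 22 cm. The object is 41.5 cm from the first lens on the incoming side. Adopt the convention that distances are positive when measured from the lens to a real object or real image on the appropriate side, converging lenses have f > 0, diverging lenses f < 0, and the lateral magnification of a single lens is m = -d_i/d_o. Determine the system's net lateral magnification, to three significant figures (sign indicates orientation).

First lens: d_i1 = 1/(1/12.5 - 1/41.5) = 17.888 cm.
m_1 = -(17.888)/41.5 = -0.4310.
This image would form 17.888 cm past lens 1, i.e. 4.888 cm beyond lens 2, so it is a virtual object for lens 2: d_o2 = 13 - 17.888 = -4.888 cm.
Second lens: d_i2 = 1/(1/22 - 1/(-4.888)) = 3.999 cm.
m_2 = -(3.999)/(-4.888) = 0.8182.
Overall magnification: m = m_1 m_2 = -0.3527.

-0.353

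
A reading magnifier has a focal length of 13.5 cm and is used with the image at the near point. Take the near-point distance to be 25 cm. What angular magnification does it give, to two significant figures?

M = 1 + D/f = 1 + 25/13.5 = 2.852.

2.9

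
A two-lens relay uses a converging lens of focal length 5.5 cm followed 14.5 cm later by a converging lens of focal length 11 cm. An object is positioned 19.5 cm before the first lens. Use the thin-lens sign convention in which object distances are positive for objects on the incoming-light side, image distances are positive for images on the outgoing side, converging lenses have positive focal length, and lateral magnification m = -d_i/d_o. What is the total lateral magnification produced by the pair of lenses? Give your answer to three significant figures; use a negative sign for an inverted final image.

Lens 1: 1/d_i1 = 1/f_1 - 1/d_o1 = 1/5.5 - 1/19.5 = 0.13054 cm^-1, so d_i1 = 7.661 cm.
m_1 = -(7.661)/19.5 = -0.3929.
That image sits 6.839 cm in front of the second lens, so d_o2 = 6.839 cm.
Lens 2: 1/d_i2 = 1/f_2 - 1/d_o2 = 1/11 - 1/(6.839) = -0.05531 cm^-1, so d_i2 = -18.082 cm.
m_2 = -(-18.082)/(6.839) = 2.6438.
Total m = m_1 x m_2 = (-0.3929)(2.6438) = -1.0386.

-1.04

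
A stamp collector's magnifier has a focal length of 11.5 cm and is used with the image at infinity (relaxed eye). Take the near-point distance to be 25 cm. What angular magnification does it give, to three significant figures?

M = D/f = 25/11.5 = 2.174.

2.17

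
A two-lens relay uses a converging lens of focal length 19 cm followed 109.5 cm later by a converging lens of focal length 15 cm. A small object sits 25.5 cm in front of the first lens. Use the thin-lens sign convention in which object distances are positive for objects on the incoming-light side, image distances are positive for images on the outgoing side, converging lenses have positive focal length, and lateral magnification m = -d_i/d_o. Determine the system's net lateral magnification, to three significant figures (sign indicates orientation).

First lens: d_i1 = 1/(1/19 - 1/25.5) = 74.538 cm.
m_1 = -(74.538)/25.5 = -2.9231.
That image sits 34.962 cm in front of the second lens, so d_o2 = 34.962 cm.
Second lens: d_i2 = 1/(1/15 - 1/(34.962)) = 26.272 cm.
m_2 = -(26.272)/(34.962) = -0.7514.
Overall magnification: m = m_1 m_2 = 2.1965.

2.20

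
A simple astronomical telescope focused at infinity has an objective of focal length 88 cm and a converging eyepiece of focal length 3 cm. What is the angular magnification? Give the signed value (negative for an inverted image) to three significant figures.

-29.3

M = -f_obj/f_eye = -88/(3) = -29.333.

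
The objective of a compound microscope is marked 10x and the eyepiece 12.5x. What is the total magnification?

The overall magnification of a compound microscope is the product of the objective and eyepiece magnifications:
M = M_obj x M_eye = 10 x 12.5 = 125.

125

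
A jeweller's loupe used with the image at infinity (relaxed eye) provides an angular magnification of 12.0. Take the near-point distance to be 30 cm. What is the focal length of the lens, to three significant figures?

2.50 cm

For the image at infinity, M = D/f.
f = D/M = 30/12.0 = 2.500 cm.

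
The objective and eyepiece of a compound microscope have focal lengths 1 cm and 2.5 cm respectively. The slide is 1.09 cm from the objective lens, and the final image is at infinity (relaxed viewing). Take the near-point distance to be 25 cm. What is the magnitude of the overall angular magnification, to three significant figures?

111

Objective: 1/d_i = 1/f_obj - 1/d_o = 1/1 - 1/1.09 = 0.08257 cm^-1, so d_i = 12.111 cm.
m_obj = -d_i/d_o = -12.111/1.09 = -11.111.
Eyepiece angular magnification (image at infinity): M_eye = D/f_e = 25/2.5 = 10.000.
Overall M = m_obj x M_eye = (-11.111)(10.000) = -111.11.
|M| = 111.11.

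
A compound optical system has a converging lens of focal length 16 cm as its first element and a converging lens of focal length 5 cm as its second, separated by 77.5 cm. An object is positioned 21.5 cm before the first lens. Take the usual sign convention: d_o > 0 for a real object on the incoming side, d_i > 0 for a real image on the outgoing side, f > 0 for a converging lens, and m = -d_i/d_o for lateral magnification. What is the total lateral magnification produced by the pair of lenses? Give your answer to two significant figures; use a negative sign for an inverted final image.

1.5

First lens: d_i1 = 1/(1/16 - 1/21.5) = 62.545 cm.
m_1 = -(62.545)/21.5 = -2.9091.
The intermediate image is 62.545 cm to the right of lens 1, so d_o2 = L - d_i1 = 77.5 - 62.545 = 14.955 cm.
Second lens: d_i2 = 1/(1/5 - 1/(14.955)) = 7.511 cm.
m_2 = -(7.511)/(14.955) = -0.5023.
Total m = m_1 x m_2 = (-2.9091)(-0.5023) = 1.4612.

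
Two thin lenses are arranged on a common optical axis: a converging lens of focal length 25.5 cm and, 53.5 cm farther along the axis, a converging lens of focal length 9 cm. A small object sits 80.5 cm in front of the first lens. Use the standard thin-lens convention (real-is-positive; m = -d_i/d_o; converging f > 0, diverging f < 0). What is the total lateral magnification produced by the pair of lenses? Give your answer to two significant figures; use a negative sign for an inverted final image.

Lens 1: 1/d_i1 = 1/f_1 - 1/d_o1 = 1/25.5 - 1/80.5 = 0.02679 cm^-1, so d_i1 = 37.323 cm.
m_1 = -(37.323)/80.5 = -0.4636.
That image sits 16.177 cm in front of the second lens, so d_o2 = 16.177 cm.
Lens 2: 1/d_i2 = 1/f_2 - 1/d_o2 = 1/9 - 1/(16.177) = 0.04930 cm^-1, so d_i2 = 20.286 cm.
m_2 = -(20.286)/(16.177) = -1.2540.
Overall magnification: m = m_1 m_2 = 0.5814.

0.58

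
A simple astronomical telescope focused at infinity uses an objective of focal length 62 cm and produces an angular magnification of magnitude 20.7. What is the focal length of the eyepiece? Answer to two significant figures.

3.0 cm

|M| = f_obj/f_eye, so f_eye = f_obj/|M| = 62/20.7 = 2.995 cm.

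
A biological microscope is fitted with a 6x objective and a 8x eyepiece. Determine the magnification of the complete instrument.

The overall magnification of a compound microscope is the product of the objective and eyepiece magnifications:
M = M_obj x M_eye = 6 x 8 = 48.

48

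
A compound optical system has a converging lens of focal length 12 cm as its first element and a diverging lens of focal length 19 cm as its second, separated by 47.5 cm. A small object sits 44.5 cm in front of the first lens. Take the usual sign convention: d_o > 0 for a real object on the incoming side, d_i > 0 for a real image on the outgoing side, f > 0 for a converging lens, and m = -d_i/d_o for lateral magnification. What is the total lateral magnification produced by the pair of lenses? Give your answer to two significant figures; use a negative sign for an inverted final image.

-0.14

Lens 1: 1/d_i1 = 1/f_1 - 1/d_o1 = 1/12 - 1/44.5 = 0.06086 cm^-1, so d_i1 = 16.431 cm.
m_1 = -(16.431)/44.5 = -0.3692.
The intermediate image is 16.431 cm to the right of lens 1, so d_o2 = L - d_i1 = 47.5 - 16.431 = 31.069 cm.
Lens 2: 1/d_i2 = 1/f_2 - 1/d_o2 = 1/(-19) - 1/(31.069) = -0.08482 cm^-1, so d_i2 = -11.790 cm.
m_2 = -(-11.790)/(31.069) = 0.3795.
Overall magnification: m = m_1 m_2 = -0.1401.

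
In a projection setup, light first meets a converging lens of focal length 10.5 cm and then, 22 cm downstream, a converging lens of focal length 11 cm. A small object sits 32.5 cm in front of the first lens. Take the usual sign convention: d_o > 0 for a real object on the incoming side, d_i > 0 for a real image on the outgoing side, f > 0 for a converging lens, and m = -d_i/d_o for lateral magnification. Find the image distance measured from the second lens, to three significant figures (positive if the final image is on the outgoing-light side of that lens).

-15.8 cm

Lens 1: 1/d_i1 = 1/f_1 - 1/d_o1 = 1/10.5 - 1/32.5 = 0.06447 cm^-1, so d_i1 = 15.511 cm.
That image sits 6.489 cm in front of the second lens, so d_o2 = 6.489 cm.
Lens 2: 1/d_i2 = 1/f_2 - 1/d_o2 = 1/11 - 1/(6.489) = -0.06321 cm^-1, so d_i2 = -15.821 cm.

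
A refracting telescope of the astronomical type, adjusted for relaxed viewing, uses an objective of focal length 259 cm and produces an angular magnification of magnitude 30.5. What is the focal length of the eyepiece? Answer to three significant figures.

8.49 cm

|M| = f_obj/f_eye, so f_eye = f_obj/|M| = 259/30.5 = 8.492 cm.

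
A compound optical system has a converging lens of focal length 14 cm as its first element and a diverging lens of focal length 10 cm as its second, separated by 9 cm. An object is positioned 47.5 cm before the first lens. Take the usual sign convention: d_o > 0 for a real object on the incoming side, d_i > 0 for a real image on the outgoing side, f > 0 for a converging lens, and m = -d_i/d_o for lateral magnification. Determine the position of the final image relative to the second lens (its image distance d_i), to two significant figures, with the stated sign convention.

-130 cm

Applying the thin-lens equation to the first lens, 1/14 = 1/47.5 + 1/d_i1, which gives d_i1 = 19.851 cm.
Since 19.851 cm > 9 cm, the first image lies past the second lens and serves as a virtual object: d_o2 = L - d_i1 = -10.851 cm.
Applying the thin-lens equation again with f_2 = -10 cm and d_o2 = -10.851 cm gives d_i2 = -127.544 cm.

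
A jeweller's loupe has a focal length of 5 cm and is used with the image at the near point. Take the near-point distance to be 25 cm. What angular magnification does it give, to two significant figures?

6.0

M = 1 + D/f = 1 + 25/5 = 6.000.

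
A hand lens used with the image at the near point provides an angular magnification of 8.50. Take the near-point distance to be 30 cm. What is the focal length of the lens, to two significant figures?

4.0 cm

For the image at the near point, M = 1 + D/f.
f = D/(M - 1) = 30/(8.5 - 1) = 4.000 cm.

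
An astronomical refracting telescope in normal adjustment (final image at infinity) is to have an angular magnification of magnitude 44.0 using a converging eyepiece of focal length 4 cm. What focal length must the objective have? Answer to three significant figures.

176 cm

|M| = f_obj/|f_eye|, so f_obj = |M| x |f_eye| = 44.0 x 4 = 176.000 cm.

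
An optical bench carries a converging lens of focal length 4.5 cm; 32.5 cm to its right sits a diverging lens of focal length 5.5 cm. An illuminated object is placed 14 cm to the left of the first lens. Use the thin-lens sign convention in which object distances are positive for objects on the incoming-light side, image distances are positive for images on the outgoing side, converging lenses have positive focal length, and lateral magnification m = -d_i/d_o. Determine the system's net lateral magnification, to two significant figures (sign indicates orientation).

-0.083

First lens: d_i1 = 1/(1/4.5 - 1/14) = 6.632 cm.
m_1 = -(6.632)/14 = -0.4737.
That image sits 25.868 cm in front of the second lens, so d_o2 = 25.868 cm.
Second lens: d_i2 = 1/(1/(-5.5) - 1/(25.868)) = -4.536 cm.
m_2 = -(-4.536)/(25.868) = 0.1753.
Total m = m_1 x m_2 = (-0.4737)(0.1753) = -0.0831.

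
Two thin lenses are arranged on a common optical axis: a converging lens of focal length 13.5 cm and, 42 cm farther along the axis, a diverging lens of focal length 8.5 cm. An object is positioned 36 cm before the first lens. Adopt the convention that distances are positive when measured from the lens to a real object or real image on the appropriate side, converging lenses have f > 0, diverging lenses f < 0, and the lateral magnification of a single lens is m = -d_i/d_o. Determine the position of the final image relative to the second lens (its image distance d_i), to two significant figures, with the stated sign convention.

First lens: d_i1 = 1/(1/13.5 - 1/36) = 21.600 cm.
Object distance for lens 2: d_o2 = 42 - 21.600 = 20.400 cm.
Second lens: d_i2 = 1/(1/(-8.5) - 1/(20.400)) = -6.000 cm.

-6.0 cm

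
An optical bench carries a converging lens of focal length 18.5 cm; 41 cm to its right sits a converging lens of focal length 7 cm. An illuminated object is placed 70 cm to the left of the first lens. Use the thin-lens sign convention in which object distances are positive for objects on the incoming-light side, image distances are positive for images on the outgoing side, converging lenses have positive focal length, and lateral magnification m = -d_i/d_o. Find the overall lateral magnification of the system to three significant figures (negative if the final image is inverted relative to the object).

Applying the thin-lens equation to the first lens, 1/18.5 = 1/70 + 1/d_i1, which gives d_i1 = 25.146 cm.
Its lateral magnification is m_1 = -d_i1/d_o1 = -(25.146)/70 = -0.3592.
The intermediate image is 25.146 cm to the right of lens 1, so d_o2 = L - d_i1 = 41 - 25.146 = 15.854 cm.
Applying the thin-lens equation again with f_2 = 7 cm and d_o2 = 15.854 cm gives d_i2 = 12.534 cm.
m_2 = -(12.534)/(15.854) = -0.7906.
Total m = m_1 x m_2 = (-0.3592)(-0.7906) = 0.2840.

0.284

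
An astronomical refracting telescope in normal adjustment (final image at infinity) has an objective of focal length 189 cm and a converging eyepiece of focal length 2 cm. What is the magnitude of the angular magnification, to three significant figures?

|M| = f_obj/|f_eye| = 189/2 = 94.500.

94.5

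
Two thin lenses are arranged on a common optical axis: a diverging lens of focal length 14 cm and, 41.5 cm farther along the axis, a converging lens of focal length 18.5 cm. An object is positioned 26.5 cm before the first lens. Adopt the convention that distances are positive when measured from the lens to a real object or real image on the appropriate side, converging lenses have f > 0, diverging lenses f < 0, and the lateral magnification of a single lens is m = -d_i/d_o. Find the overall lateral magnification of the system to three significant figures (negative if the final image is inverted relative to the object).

-0.199

First lens: d_i1 = 1/(1/(-14) - 1/26.5) = -9.160 cm.
m_1 = -(-9.160)/26.5 = 0.3457.
With d_i1 < 0 the first image is virtual and lies on the object side; the object distance for lens 2 is d_o2 = 41.5 - (-9.160) = 50.660 cm.
Second lens: d_i2 = 1/(1/18.5 - 1/(50.660)) = 29.142 cm.
m_2 = -(29.142)/(50.660) = -0.5752.
The system's lateral magnification is m_1 m_2 = (0.3457)(-0.5752) = -0.1988.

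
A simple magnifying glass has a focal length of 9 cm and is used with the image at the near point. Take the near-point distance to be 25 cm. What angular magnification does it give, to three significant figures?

M = 1 + D/f = 1 + 25/9 = 3.778.

3.78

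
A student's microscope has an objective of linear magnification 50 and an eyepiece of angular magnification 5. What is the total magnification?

The overall magnification of a compound microscope is the product of the objective and eyepiece magnifications:
M = M_obj x M_eye = 50 x 5 = 250.

250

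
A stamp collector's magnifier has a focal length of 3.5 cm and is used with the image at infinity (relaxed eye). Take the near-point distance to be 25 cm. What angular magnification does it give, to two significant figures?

7.1

M = D/f = 25/3.5 = 7.143.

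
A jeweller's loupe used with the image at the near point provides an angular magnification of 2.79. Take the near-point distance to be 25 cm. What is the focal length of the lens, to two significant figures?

14 cm

For the image at the near point, M = 1 + D/f.
f = D/(M - 1) = 25/(2.79 - 1) = 13.966 cm.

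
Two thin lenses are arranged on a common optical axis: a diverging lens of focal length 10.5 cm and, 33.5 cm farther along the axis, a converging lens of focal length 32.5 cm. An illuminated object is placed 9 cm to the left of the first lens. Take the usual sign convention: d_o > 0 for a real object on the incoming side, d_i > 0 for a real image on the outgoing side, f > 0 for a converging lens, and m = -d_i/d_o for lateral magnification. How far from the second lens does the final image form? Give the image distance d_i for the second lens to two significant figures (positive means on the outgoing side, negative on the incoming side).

Applying the thin-lens equation to the first lens, 1/(-10.5) = 1/9 + 1/d_i1, which gives d_i1 = -4.846 cm.
The intermediate image is virtual, 4.846 cm to the left of lens 1, so d_o2 = L - d_i1 = 33.5 - (-4.846) = 38.346 cm.
Applying the thin-lens equation again with f_2 = 32.5 cm and d_o2 = 38.346 cm gives d_i2 = 213.174 cm.

210 cm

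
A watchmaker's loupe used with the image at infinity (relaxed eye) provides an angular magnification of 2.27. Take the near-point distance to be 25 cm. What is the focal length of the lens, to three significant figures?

For the image at infinity, M = D/f.
f = D/M = 25/2.27 = 11.013 cm.

11.0 cm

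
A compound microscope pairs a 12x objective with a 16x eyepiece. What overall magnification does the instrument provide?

192

The overall magnification of a compound microscope is the product of the objective and eyepiece magnifications:
M = M_obj x M_eye = 12 x 16 = 192.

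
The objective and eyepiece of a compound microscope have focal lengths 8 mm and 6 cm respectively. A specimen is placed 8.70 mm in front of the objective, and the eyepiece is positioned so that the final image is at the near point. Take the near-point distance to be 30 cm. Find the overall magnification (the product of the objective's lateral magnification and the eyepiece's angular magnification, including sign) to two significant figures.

-69

Convert to cm: f_obj = 8 mm = 0.8 cm; d_o = 8.70 mm = 0.87 cm.
Objective: 1/d_i = 1/f_obj - 1/d_o = 1/0.8 - 1/0.87 = 0.10057 cm^-1, so d_i = 9.943 cm.
m_obj = -d_i/d_o = -9.943/0.87 = -11.429.
Eyepiece angular magnification (image at near point): M_eye = 1 + D/f_e = 1 + 30/6 = 6.000.
Overall M = m_obj x M_eye = (-11.429)(6.000) = -68.57.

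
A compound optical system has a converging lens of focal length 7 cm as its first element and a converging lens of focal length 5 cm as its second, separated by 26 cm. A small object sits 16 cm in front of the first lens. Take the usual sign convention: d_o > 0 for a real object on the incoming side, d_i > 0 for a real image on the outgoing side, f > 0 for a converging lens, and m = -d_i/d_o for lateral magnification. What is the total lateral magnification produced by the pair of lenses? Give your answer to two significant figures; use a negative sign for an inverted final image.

First lens: d_i1 = 1/(1/7 - 1/16) = 12.444 cm.
m_1 = -(12.444)/16 = -0.7778.
The intermediate image is 12.444 cm to the right of lens 1, so d_o2 = L - d_i1 = 26 - 12.444 = 13.556 cm.
Second lens: d_i2 = 1/(1/5 - 1/(13.556)) = 7.922 cm.
m_2 = -(7.922)/(13.556) = -0.5844.
Overall magnification: m = m_1 m_2 = 0.4545.

0.45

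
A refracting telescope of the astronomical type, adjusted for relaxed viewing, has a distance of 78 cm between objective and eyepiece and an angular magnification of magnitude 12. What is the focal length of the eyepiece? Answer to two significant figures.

6.0 cm

In normal adjustment the tube length equals f_obj + f_eye and |M| = f_obj/f_eye.
So f_obj = 12 f_eye and 12 f_eye + f_eye = 78 cm, giving f_eye = 78/13 = 6.000 cm and f_obj = 72.000 cm.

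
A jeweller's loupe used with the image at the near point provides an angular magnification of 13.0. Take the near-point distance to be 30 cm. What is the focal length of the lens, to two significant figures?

For the image at the near point, M = 1 + D/f.
f = D/(M - 1) = 30/(13.0 - 1) = 2.500 cm.

2.5 cm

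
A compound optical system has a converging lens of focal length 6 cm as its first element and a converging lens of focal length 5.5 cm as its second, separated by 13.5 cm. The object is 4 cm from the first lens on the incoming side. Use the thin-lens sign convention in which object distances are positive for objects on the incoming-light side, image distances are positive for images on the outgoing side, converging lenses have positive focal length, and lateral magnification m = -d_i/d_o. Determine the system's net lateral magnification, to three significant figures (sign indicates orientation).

Lens 1: 1/d_i1 = 1/f_1 - 1/d_o1 = 1/6 - 1/4 = -0.08333 cm^-1, so d_i1 = -12.000 cm.
m_1 = -(-12.000)/4 = 3.0000.
The intermediate image is virtual, 12.000 cm to the left of lens 1, so d_o2 = L - d_i1 = 13.5 - (-12.000) = 25.500 cm.
Lens 2: 1/d_i2 = 1/f_2 - 1/d_o2 = 1/5.5 - 1/(25.500) = 0.14260 cm^-1, so d_i2 = 7.012 cm.
m_2 = -(7.012)/(25.500) = -0.2750.
Overall magnification: m = m_1 m_2 = -0.8250.

-0.825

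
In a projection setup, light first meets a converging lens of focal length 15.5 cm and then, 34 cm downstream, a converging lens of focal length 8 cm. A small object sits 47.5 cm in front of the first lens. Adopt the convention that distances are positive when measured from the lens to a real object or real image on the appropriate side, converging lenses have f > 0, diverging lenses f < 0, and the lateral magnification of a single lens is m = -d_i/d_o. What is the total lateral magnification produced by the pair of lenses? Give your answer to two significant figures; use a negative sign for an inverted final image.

1.3

Lens 1: 1/d_i1 = 1/f_1 - 1/d_o1 = 1/15.5 - 1/47.5 = 0.04346 cm^-1, so d_i1 = 23.008 cm.
m_1 = -(23.008)/47.5 = -0.4844.
Object distance for lens 2: d_o2 = 34 - 23.008 = 10.992 cm.
Lens 2: 1/d_i2 = 1/f_2 - 1/d_o2 = 1/8 - 1/(10.992) = 0.03403 cm^-1, so d_i2 = 29.389 cm.
m_2 = -(29.389)/(10.992) = -2.6736.
Overall magnification: m = m_1 m_2 = 1.2950.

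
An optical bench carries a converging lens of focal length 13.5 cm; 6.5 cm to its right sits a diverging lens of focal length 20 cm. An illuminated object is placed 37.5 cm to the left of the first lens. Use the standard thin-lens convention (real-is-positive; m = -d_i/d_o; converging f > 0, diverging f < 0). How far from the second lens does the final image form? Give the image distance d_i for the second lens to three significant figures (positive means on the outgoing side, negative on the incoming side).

First lens: d_i1 = 1/(1/13.5 - 1/37.5) = 21.094 cm.
Since 21.094 cm > 6.5 cm, the first image lies past the second lens and serves as a virtual object: d_o2 = L - d_i1 = -14.594 cm.
Second lens: d_i2 = 1/(1/(-20) - 1/(-14.594)) = 53.988 cm.

54.0 cm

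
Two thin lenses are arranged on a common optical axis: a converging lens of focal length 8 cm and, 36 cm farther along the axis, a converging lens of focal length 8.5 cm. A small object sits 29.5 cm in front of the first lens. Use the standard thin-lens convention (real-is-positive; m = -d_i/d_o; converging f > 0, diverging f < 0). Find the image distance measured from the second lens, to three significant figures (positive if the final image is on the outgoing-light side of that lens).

12.9 cm

Lens 1: 1/d_i1 = 1/f_1 - 1/d_o1 = 1/8 - 1/29.5 = 0.09110 cm^-1, so d_i1 = 10.977 cm.
That image sits 25.023 cm in front of the second lens, so d_o2 = 25.023 cm.
Lens 2: 1/d_i2 = 1/f_2 - 1/d_o2 = 1/8.5 - 1/(25.023) = 0.07768 cm^-1, so d_i2 = 12.873 cm.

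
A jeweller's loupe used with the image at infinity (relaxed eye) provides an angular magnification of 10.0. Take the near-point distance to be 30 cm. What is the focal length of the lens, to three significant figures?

3.00 cm

For the image at infinity, M = D/f.
f = D/M = 30/10.0 = 3.000 cm.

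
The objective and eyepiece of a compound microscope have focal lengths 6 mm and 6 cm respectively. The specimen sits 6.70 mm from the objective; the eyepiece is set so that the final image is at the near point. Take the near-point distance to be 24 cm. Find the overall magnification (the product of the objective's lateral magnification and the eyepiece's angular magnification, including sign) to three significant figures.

Convert to cm: f_obj = 6 mm = 0.6 cm; d_o = 6.70 mm = 0.67 cm.
Objective: 1/d_i = 1/f_obj - 1/d_o = 1/0.6 - 1/0.67 = 0.17413 cm^-1, so d_i = 5.743 cm.
m_obj = -d_i/d_o = -5.743/0.67 = -8.571.
Eyepiece angular magnification (image at near point): M_eye = 1 + D/f_e = 1 + 24/6 = 5.000.
Overall M = m_obj x M_eye = (-8.571)(5.000) = -42.86.

-42.9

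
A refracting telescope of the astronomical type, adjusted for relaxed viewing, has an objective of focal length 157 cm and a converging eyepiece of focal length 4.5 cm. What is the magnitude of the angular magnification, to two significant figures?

35

|M| = f_obj/|f_eye| = 157/4.5 = 34.889.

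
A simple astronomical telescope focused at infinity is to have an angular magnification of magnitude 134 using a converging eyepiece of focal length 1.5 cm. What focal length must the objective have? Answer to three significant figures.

201 cm

|M| = f_obj/|f_eye|, so f_obj = |M| x |f_eye| = 134.0 x 1.5 = 201.000 cm.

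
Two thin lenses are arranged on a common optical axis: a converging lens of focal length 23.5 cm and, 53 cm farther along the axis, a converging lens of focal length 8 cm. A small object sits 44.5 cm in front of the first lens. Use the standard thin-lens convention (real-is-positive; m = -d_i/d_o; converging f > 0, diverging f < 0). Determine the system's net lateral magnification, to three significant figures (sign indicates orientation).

Lens 1: 1/d_i1 = 1/f_1 - 1/d_o1 = 1/23.5 - 1/44.5 = 0.02008 cm^-1, so d_i1 = 49.798 cm.
m_1 = -(49.798)/44.5 = -1.1190.
That image sits 3.202 cm in front of the second lens, so d_o2 = 3.202 cm.
Lens 2: 1/d_i2 = 1/f_2 - 1/d_o2 = 1/8 - 1/(3.202) = -0.18727 cm^-1, so d_i2 = -5.340 cm.
m_2 = -(-5.340)/(3.202) = 1.6675.
The system's lateral magnification is m_1 m_2 = (-1.1190)(1.6675) = -1.8660.

-1.87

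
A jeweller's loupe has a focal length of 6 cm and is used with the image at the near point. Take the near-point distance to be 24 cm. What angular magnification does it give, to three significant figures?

M = 1 + D/f = 1 + 24/6 = 5.000.

5.00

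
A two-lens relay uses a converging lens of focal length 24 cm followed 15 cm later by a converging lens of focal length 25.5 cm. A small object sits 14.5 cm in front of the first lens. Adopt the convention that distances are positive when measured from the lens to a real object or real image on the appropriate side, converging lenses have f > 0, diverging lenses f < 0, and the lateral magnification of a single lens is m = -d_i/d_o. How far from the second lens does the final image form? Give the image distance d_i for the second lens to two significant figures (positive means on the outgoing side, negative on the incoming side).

50 cm

Lens 1: 1/d_i1 = 1/f_1 - 1/d_o1 = 1/24 - 1/14.5 = -0.02730 cm^-1, so d_i1 = -36.632 cm.
The intermediate image is virtual, 36.632 cm to the left of lens 1, so d_o2 = L - d_i1 = 15 - (-36.632) = 51.632 cm.
Lens 2: 1/d_i2 = 1/f_2 - 1/d_o2 = 1/25.5 - 1/(51.632) = 0.01985 cm^-1, so d_i2 = 50.384 cm.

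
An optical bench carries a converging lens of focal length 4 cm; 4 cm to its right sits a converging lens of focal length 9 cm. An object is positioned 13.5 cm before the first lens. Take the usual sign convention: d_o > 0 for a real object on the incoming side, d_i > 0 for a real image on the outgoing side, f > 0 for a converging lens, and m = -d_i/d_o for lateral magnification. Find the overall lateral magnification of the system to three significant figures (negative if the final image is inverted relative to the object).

-0.355

Lens 1: 1/d_i1 = 1/f_1 - 1/d_o1 = 1/4 - 1/13.5 = 0.17593 cm^-1, so d_i1 = 5.684 cm.
m_1 = -(5.684)/13.5 = -0.4211.
This image would form 5.684 cm past lens 1, i.e. 1.684 cm beyond lens 2, so it is a virtual object for lens 2: d_o2 = 4 - 5.684 = -1.684 cm.
Lens 2: 1/d_i2 = 1/f_2 - 1/d_o2 = 1/9 - 1/(-1.684) = 0.70486 cm^-1, so d_i2 = 1.419 cm.
m_2 = -(1.419)/(-1.684) = 0.8424.
Total m = m_1 x m_2 = (-0.4211)(0.8424) = -0.3547.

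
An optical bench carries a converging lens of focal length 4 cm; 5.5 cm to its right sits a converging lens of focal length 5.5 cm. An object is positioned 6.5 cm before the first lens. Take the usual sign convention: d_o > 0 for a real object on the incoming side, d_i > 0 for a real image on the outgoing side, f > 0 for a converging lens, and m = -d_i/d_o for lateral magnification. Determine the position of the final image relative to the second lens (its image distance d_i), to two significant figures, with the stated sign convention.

First lens: d_i1 = 1/(1/4 - 1/6.5) = 10.400 cm.
This image would form 10.400 cm past lens 1, i.e. 4.900 cm beyond lens 2, so it is a virtual object for lens 2: d_o2 = 5.5 - 10.400 = -4.900 cm.
Second lens: d_i2 = 1/(1/5.5 - 1/(-4.900)) = 2.591 cm.

2.6 cm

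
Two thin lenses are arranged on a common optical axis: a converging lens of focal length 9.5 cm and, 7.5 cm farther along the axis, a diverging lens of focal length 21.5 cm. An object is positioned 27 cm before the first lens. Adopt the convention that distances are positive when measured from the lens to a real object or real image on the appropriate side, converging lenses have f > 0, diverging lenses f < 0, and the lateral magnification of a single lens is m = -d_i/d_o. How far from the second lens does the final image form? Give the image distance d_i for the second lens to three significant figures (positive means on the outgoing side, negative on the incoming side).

10.7 cm

Lens 1: 1/d_i1 = 1/f_1 - 1/d_o1 = 1/9.5 - 1/27 = 0.06823 cm^-1, so d_i1 = 14.657 cm.
This image would form 14.657 cm past lens 1, i.e. 7.157 cm beyond lens 2, so it is a virtual object for lens 2: d_o2 = 7.5 - 14.657 = -7.157 cm.
Lens 2: 1/d_i2 = 1/f_2 - 1/d_o2 = 1/(-21.5) - 1/(-7.157) = 0.09321 cm^-1, so d_i2 = 10.729 cm.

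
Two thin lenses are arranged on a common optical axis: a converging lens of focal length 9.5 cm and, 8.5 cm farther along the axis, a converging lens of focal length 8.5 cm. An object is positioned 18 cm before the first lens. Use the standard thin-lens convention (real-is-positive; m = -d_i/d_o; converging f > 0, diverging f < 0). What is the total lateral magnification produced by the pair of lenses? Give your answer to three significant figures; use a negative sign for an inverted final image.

-0.472

Applying the thin-lens equation to the first lens, 1/9.5 = 1/18 + 1/d_i1, which gives d_i1 = 20.118 cm.
Its lateral magnification is m_1 = -d_i1/d_o1 = -(20.118)/18 = -1.1176.
Since 20.118 cm > 8.5 cm, the first image lies past the second lens and serves as a virtual object: d_o2 = L - d_i1 = -11.618 cm.
Applying the thin-lens equation again with f_2 = 8.5 cm and d_o2 = -11.618 cm gives d_i2 = 4.909 cm.
m_2 = -(4.909)/(-11.618) = 0.4225.
Overall magnification: m = m_1 m_2 = -0.4722.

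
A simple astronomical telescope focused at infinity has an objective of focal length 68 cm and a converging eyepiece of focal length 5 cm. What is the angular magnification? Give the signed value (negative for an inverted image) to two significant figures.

-14

M = -f_obj/f_eye = -68/(5) = -13.600.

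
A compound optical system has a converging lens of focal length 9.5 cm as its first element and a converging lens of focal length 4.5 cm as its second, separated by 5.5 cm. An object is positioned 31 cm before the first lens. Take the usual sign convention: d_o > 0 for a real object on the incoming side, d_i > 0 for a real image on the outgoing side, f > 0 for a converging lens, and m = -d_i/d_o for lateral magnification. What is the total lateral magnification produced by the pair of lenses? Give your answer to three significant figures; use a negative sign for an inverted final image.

-0.157

First lens: d_i1 = 1/(1/9.5 - 1/31) = 13.698 cm.
m_1 = -(13.698)/31 = -0.4419.
This image would form 13.698 cm past lens 1, i.e. 8.198 cm beyond lens 2, so it is a virtual object for lens 2: d_o2 = 5.5 - 13.698 = -8.198 cm.
Second lens: d_i2 = 1/(1/4.5 - 1/(-8.198)) = 2.905 cm.
m_2 = -(2.905)/(-8.198) = 0.3544.
Total m = m_1 x m_2 = (-0.4419)(0.3544) = -0.1566.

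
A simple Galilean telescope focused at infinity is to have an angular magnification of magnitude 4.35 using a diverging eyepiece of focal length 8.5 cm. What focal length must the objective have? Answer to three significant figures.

37.0 cm

|M| = f_obj/|f_eye|, so f_obj = |M| x |f_eye| = 4.35 x 8.5 = 36.975 cm.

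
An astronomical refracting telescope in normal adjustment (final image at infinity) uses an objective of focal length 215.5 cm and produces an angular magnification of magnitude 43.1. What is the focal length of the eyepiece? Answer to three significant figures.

5.00 cm

|M| = f_obj/f_eye, so f_eye = f_obj/|M| = 215.5/43.1 = 5.000 cm.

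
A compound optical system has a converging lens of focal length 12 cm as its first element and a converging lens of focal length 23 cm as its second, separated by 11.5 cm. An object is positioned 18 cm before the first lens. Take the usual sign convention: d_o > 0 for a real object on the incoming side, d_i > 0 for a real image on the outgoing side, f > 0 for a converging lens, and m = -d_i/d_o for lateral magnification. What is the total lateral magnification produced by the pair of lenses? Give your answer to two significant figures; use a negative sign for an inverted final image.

-0.97

Applying the thin-lens equation to the first lens, 1/12 = 1/18 + 1/d_i1, which gives d_i1 = 36.000 cm.
Its lateral magnification is m_1 = -d_i1/d_o1 = -(36.000)/18 = -2.0000.
Since 36.000 cm > 11.5 cm, the first image lies past the second lens and serves as a virtual object: d_o2 = L - d_i1 = -24.500 cm.
Applying the thin-lens equation again with f_2 = 23 cm and d_o2 = -24.500 cm gives d_i2 = 11.863 cm.
m_2 = -(11.863)/(-24.500) = 0.4842.
The system's lateral magnification is m_1 m_2 = (-2.0000)(0.4842) = -0.9684.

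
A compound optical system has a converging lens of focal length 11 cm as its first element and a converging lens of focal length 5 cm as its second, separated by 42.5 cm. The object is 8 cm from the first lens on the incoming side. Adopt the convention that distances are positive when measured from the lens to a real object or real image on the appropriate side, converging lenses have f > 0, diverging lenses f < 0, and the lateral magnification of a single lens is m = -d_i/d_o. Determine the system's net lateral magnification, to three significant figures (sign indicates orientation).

Applying the thin-lens equation to the first lens, 1/11 = 1/8 + 1/d_i1, which gives d_i1 = -29.333 cm.
Its lateral magnification is m_1 = -d_i1/d_o1 = -(-29.333)/8 = 3.6667.
With d_i1 < 0 the first image is virtual and lies on the object side; the object distance for lens 2 is d_o2 = 42.5 - (-29.333) = 71.833 cm.
Applying the thin-lens equation again with f_2 = 5 cm and d_o2 = 71.833 cm gives d_i2 = 5.374 cm.
m_2 = -(5.374)/(71.833) = -0.0748.
Overall magnification: m = m_1 m_2 = -0.2743.

-0.274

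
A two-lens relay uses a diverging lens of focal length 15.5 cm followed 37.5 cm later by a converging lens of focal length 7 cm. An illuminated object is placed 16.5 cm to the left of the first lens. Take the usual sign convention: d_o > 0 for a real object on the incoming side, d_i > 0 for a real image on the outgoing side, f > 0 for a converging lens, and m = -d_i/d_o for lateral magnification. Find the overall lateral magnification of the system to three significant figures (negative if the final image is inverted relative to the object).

-0.0881

Applying the thin-lens equation to the first lens, 1/(-15.5) = 1/16.5 + 1/d_i1, which gives d_i1 = -7.992 cm.
Its lateral magnification is m_1 = -d_i1/d_o1 = -(-7.992)/16.5 = 0.4844.
The intermediate image is virtual, 7.992 cm to the left of lens 1, so d_o2 = L - d_i1 = 37.5 - (-7.992) = 45.492 cm.
Applying the thin-lens equation again with f_2 = 7 cm and d_o2 = 45.492 cm gives d_i2 = 8.273 cm.
m_2 = -(8.273)/(45.492) = -0.1819.
The system's lateral magnification is m_1 m_2 = (0.4844)(-0.1819) = -0.0881.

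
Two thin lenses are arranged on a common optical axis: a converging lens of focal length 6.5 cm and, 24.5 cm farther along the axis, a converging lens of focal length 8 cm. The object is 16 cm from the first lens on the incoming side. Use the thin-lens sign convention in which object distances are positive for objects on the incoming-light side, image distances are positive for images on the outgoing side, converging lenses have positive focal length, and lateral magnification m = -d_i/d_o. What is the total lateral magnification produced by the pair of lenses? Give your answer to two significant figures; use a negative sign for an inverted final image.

0.99

First lens: d_i1 = 1/(1/6.5 - 1/16) = 10.947 cm.
m_1 = -(10.947)/16 = -0.6842.
The intermediate image is 10.947 cm to the right of lens 1, so d_o2 = L - d_i1 = 24.5 - 10.947 = 13.553 cm.
Second lens: d_i2 = 1/(1/8 - 1/(13.553)) = 19.526 cm.
m_2 = -(19.526)/(13.553) = -1.4408.
The system's lateral magnification is m_1 m_2 = (-0.6842)(-1.4408) = 0.9858.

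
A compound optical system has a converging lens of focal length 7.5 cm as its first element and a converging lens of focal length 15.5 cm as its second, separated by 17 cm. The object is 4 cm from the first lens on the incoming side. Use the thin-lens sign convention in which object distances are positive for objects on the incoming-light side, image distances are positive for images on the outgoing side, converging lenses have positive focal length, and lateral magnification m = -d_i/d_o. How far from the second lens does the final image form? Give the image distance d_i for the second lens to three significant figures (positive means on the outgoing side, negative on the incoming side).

First lens: d_i1 = 1/(1/7.5 - 1/4) = -8.571 cm.
The intermediate image is virtual, 8.571 cm to the left of lens 1, so d_o2 = L - d_i1 = 17 - (-8.571) = 25.571 cm.
Second lens: d_i2 = 1/(1/15.5 - 1/(25.571)) = 39.355 cm.

39.4 cm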